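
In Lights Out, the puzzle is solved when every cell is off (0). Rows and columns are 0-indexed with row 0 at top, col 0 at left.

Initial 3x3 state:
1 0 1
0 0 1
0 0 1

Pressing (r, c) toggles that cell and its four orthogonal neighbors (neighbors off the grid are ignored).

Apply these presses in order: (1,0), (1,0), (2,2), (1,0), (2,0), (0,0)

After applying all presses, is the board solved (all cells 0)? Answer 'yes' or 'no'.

After press 1 at (1,0):
0 0 1
1 1 1
1 0 1

After press 2 at (1,0):
1 0 1
0 0 1
0 0 1

After press 3 at (2,2):
1 0 1
0 0 0
0 1 0

After press 4 at (1,0):
0 0 1
1 1 0
1 1 0

After press 5 at (2,0):
0 0 1
0 1 0
0 0 0

After press 6 at (0,0):
1 1 1
1 1 0
0 0 0

Lights still on: 5

Answer: no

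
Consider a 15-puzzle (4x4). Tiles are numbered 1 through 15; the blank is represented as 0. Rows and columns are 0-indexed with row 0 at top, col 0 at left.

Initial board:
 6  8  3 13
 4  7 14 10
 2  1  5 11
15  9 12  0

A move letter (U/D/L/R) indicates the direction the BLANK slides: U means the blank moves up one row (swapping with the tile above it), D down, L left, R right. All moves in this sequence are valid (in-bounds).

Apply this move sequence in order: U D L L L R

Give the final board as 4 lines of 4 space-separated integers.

After move 1 (U):
 6  8  3 13
 4  7 14 10
 2  1  5  0
15  9 12 11

After move 2 (D):
 6  8  3 13
 4  7 14 10
 2  1  5 11
15  9 12  0

After move 3 (L):
 6  8  3 13
 4  7 14 10
 2  1  5 11
15  9  0 12

After move 4 (L):
 6  8  3 13
 4  7 14 10
 2  1  5 11
15  0  9 12

After move 5 (L):
 6  8  3 13
 4  7 14 10
 2  1  5 11
 0 15  9 12

After move 6 (R):
 6  8  3 13
 4  7 14 10
 2  1  5 11
15  0  9 12

Answer:  6  8  3 13
 4  7 14 10
 2  1  5 11
15  0  9 12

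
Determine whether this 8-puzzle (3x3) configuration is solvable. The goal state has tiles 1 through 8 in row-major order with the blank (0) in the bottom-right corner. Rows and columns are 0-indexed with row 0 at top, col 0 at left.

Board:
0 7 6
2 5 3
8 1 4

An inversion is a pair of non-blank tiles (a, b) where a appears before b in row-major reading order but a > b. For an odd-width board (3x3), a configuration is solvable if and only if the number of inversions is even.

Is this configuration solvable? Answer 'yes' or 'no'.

Inversions (pairs i<j in row-major order where tile[i] > tile[j] > 0): 18
18 is even, so the puzzle is solvable.

Answer: yes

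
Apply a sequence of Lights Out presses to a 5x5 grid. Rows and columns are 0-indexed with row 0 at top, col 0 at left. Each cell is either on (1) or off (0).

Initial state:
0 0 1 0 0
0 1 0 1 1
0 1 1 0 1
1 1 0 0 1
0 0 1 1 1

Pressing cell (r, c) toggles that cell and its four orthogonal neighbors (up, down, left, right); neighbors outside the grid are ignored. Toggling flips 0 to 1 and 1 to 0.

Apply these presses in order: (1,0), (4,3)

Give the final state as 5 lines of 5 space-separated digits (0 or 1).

Answer: 1 0 1 0 0
1 0 0 1 1
1 1 1 0 1
1 1 0 1 1
0 0 0 0 0

Derivation:
After press 1 at (1,0):
1 0 1 0 0
1 0 0 1 1
1 1 1 0 1
1 1 0 0 1
0 0 1 1 1

After press 2 at (4,3):
1 0 1 0 0
1 0 0 1 1
1 1 1 0 1
1 1 0 1 1
0 0 0 0 0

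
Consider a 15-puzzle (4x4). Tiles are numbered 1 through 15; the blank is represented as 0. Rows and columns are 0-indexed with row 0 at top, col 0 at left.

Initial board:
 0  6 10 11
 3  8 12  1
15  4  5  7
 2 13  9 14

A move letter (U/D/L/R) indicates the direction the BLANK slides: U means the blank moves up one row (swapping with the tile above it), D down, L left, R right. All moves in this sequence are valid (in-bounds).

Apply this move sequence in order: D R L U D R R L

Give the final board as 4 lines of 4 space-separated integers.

After move 1 (D):
 3  6 10 11
 0  8 12  1
15  4  5  7
 2 13  9 14

After move 2 (R):
 3  6 10 11
 8  0 12  1
15  4  5  7
 2 13  9 14

After move 3 (L):
 3  6 10 11
 0  8 12  1
15  4  5  7
 2 13  9 14

After move 4 (U):
 0  6 10 11
 3  8 12  1
15  4  5  7
 2 13  9 14

After move 5 (D):
 3  6 10 11
 0  8 12  1
15  4  5  7
 2 13  9 14

After move 6 (R):
 3  6 10 11
 8  0 12  1
15  4  5  7
 2 13  9 14

After move 7 (R):
 3  6 10 11
 8 12  0  1
15  4  5  7
 2 13  9 14

After move 8 (L):
 3  6 10 11
 8  0 12  1
15  4  5  7
 2 13  9 14

Answer:  3  6 10 11
 8  0 12  1
15  4  5  7
 2 13  9 14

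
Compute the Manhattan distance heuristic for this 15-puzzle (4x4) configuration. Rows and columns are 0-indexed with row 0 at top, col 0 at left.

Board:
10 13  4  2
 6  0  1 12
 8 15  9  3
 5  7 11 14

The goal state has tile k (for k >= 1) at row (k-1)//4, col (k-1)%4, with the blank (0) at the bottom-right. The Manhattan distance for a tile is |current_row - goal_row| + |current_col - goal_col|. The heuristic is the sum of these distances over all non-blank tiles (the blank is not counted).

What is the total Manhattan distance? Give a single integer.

Tile 10: (0,0)->(2,1) = 3
Tile 13: (0,1)->(3,0) = 4
Tile 4: (0,2)->(0,3) = 1
Tile 2: (0,3)->(0,1) = 2
Tile 6: (1,0)->(1,1) = 1
Tile 1: (1,2)->(0,0) = 3
Tile 12: (1,3)->(2,3) = 1
Tile 8: (2,0)->(1,3) = 4
Tile 15: (2,1)->(3,2) = 2
Tile 9: (2,2)->(2,0) = 2
Tile 3: (2,3)->(0,2) = 3
Tile 5: (3,0)->(1,0) = 2
Tile 7: (3,1)->(1,2) = 3
Tile 11: (3,2)->(2,2) = 1
Tile 14: (3,3)->(3,1) = 2
Sum: 3 + 4 + 1 + 2 + 1 + 3 + 1 + 4 + 2 + 2 + 3 + 2 + 3 + 1 + 2 = 34

Answer: 34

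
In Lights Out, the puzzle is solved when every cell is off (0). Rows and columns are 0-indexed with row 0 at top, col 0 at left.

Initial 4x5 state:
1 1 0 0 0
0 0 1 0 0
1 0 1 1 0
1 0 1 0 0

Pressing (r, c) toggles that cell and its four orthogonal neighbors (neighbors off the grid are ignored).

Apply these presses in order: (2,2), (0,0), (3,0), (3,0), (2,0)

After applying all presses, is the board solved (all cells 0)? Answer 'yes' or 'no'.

After press 1 at (2,2):
1 1 0 0 0
0 0 0 0 0
1 1 0 0 0
1 0 0 0 0

After press 2 at (0,0):
0 0 0 0 0
1 0 0 0 0
1 1 0 0 0
1 0 0 0 0

After press 3 at (3,0):
0 0 0 0 0
1 0 0 0 0
0 1 0 0 0
0 1 0 0 0

After press 4 at (3,0):
0 0 0 0 0
1 0 0 0 0
1 1 0 0 0
1 0 0 0 0

After press 5 at (2,0):
0 0 0 0 0
0 0 0 0 0
0 0 0 0 0
0 0 0 0 0

Lights still on: 0

Answer: yes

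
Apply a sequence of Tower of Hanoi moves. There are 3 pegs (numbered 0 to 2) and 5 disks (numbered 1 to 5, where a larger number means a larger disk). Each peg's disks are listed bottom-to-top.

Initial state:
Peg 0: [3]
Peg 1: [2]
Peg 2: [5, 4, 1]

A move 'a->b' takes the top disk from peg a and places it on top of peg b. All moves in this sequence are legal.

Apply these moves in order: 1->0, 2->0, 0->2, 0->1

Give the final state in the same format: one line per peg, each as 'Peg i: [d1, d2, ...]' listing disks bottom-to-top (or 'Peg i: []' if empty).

Answer: Peg 0: [3]
Peg 1: [2]
Peg 2: [5, 4, 1]

Derivation:
After move 1 (1->0):
Peg 0: [3, 2]
Peg 1: []
Peg 2: [5, 4, 1]

After move 2 (2->0):
Peg 0: [3, 2, 1]
Peg 1: []
Peg 2: [5, 4]

After move 3 (0->2):
Peg 0: [3, 2]
Peg 1: []
Peg 2: [5, 4, 1]

After move 4 (0->1):
Peg 0: [3]
Peg 1: [2]
Peg 2: [5, 4, 1]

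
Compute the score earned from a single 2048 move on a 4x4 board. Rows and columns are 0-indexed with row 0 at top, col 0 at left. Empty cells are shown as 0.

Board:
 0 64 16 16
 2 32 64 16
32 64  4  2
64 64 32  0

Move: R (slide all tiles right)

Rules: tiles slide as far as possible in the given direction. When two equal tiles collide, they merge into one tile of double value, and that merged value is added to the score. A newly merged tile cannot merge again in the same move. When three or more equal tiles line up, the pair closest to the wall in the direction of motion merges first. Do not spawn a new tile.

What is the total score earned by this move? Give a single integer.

Answer: 160

Derivation:
Slide right:
row 0: [0, 64, 16, 16] -> [0, 0, 64, 32]  score +32 (running 32)
row 1: [2, 32, 64, 16] -> [2, 32, 64, 16]  score +0 (running 32)
row 2: [32, 64, 4, 2] -> [32, 64, 4, 2]  score +0 (running 32)
row 3: [64, 64, 32, 0] -> [0, 0, 128, 32]  score +128 (running 160)
Board after move:
  0   0  64  32
  2  32  64  16
 32  64   4   2
  0   0 128  32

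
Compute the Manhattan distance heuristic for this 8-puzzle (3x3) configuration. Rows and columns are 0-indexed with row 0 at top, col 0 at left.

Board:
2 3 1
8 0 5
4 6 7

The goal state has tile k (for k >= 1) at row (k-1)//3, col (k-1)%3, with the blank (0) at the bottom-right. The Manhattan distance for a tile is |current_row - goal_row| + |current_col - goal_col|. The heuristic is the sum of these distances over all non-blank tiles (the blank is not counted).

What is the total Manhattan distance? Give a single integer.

Answer: 12

Derivation:
Tile 2: (0,0)->(0,1) = 1
Tile 3: (0,1)->(0,2) = 1
Tile 1: (0,2)->(0,0) = 2
Tile 8: (1,0)->(2,1) = 2
Tile 5: (1,2)->(1,1) = 1
Tile 4: (2,0)->(1,0) = 1
Tile 6: (2,1)->(1,2) = 2
Tile 7: (2,2)->(2,0) = 2
Sum: 1 + 1 + 2 + 2 + 1 + 1 + 2 + 2 = 12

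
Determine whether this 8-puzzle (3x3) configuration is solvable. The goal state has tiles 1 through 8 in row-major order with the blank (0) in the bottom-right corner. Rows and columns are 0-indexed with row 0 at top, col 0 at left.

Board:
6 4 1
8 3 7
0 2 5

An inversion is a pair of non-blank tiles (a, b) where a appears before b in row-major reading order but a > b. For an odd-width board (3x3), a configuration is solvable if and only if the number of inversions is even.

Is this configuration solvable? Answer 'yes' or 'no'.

Answer: no

Derivation:
Inversions (pairs i<j in row-major order where tile[i] > tile[j] > 0): 15
15 is odd, so the puzzle is not solvable.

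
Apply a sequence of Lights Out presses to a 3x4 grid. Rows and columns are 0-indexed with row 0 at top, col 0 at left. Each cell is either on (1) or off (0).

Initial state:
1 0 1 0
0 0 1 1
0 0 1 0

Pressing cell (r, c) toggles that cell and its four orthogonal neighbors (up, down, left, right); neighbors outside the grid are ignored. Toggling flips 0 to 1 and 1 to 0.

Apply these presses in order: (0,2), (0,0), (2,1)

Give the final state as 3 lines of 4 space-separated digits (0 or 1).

Answer: 0 0 0 1
1 1 0 1
1 1 0 0

Derivation:
After press 1 at (0,2):
1 1 0 1
0 0 0 1
0 0 1 0

After press 2 at (0,0):
0 0 0 1
1 0 0 1
0 0 1 0

After press 3 at (2,1):
0 0 0 1
1 1 0 1
1 1 0 0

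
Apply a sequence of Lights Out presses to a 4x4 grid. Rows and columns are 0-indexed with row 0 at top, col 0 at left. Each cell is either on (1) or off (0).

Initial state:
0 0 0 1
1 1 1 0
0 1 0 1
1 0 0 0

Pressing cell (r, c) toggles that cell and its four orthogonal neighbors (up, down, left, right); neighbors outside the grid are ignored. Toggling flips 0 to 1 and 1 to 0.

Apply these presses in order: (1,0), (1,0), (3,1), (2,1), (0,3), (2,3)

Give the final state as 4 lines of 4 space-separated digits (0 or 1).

Answer: 0 0 1 0
1 0 1 0
1 1 0 0
0 0 1 1

Derivation:
After press 1 at (1,0):
1 0 0 1
0 0 1 0
1 1 0 1
1 0 0 0

After press 2 at (1,0):
0 0 0 1
1 1 1 0
0 1 0 1
1 0 0 0

After press 3 at (3,1):
0 0 0 1
1 1 1 0
0 0 0 1
0 1 1 0

After press 4 at (2,1):
0 0 0 1
1 0 1 0
1 1 1 1
0 0 1 0

After press 5 at (0,3):
0 0 1 0
1 0 1 1
1 1 1 1
0 0 1 0

After press 6 at (2,3):
0 0 1 0
1 0 1 0
1 1 0 0
0 0 1 1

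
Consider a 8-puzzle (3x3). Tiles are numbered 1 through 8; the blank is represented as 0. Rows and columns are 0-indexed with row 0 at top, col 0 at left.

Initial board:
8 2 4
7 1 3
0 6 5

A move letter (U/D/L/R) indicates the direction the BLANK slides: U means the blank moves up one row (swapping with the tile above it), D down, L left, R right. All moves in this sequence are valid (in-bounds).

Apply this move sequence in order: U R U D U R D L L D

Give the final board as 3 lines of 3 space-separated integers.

Answer: 8 4 3
7 1 2
0 6 5

Derivation:
After move 1 (U):
8 2 4
0 1 3
7 6 5

After move 2 (R):
8 2 4
1 0 3
7 6 5

After move 3 (U):
8 0 4
1 2 3
7 6 5

After move 4 (D):
8 2 4
1 0 3
7 6 5

After move 5 (U):
8 0 4
1 2 3
7 6 5

After move 6 (R):
8 4 0
1 2 3
7 6 5

After move 7 (D):
8 4 3
1 2 0
7 6 5

After move 8 (L):
8 4 3
1 0 2
7 6 5

After move 9 (L):
8 4 3
0 1 2
7 6 5

After move 10 (D):
8 4 3
7 1 2
0 6 5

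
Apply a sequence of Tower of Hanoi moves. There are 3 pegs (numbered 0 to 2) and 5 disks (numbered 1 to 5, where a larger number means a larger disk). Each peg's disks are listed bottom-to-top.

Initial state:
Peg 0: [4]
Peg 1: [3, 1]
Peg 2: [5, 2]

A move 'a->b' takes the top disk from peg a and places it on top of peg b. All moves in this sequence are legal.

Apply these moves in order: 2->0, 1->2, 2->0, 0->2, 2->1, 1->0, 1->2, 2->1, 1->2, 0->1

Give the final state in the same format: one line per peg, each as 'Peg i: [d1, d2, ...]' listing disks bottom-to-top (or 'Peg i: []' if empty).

Answer: Peg 0: [4, 2]
Peg 1: [1]
Peg 2: [5, 3]

Derivation:
After move 1 (2->0):
Peg 0: [4, 2]
Peg 1: [3, 1]
Peg 2: [5]

After move 2 (1->2):
Peg 0: [4, 2]
Peg 1: [3]
Peg 2: [5, 1]

After move 3 (2->0):
Peg 0: [4, 2, 1]
Peg 1: [3]
Peg 2: [5]

After move 4 (0->2):
Peg 0: [4, 2]
Peg 1: [3]
Peg 2: [5, 1]

After move 5 (2->1):
Peg 0: [4, 2]
Peg 1: [3, 1]
Peg 2: [5]

After move 6 (1->0):
Peg 0: [4, 2, 1]
Peg 1: [3]
Peg 2: [5]

After move 7 (1->2):
Peg 0: [4, 2, 1]
Peg 1: []
Peg 2: [5, 3]

After move 8 (2->1):
Peg 0: [4, 2, 1]
Peg 1: [3]
Peg 2: [5]

After move 9 (1->2):
Peg 0: [4, 2, 1]
Peg 1: []
Peg 2: [5, 3]

After move 10 (0->1):
Peg 0: [4, 2]
Peg 1: [1]
Peg 2: [5, 3]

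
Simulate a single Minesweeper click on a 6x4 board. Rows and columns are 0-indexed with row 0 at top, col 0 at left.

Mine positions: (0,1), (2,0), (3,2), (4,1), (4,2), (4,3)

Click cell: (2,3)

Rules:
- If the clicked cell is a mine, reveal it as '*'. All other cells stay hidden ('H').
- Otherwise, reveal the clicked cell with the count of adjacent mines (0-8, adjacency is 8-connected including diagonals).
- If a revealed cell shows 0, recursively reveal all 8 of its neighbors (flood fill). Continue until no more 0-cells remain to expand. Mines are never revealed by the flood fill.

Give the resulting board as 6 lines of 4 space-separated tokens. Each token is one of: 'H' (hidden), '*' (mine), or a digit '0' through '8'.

H H H H
H H H H
H H H 1
H H H H
H H H H
H H H H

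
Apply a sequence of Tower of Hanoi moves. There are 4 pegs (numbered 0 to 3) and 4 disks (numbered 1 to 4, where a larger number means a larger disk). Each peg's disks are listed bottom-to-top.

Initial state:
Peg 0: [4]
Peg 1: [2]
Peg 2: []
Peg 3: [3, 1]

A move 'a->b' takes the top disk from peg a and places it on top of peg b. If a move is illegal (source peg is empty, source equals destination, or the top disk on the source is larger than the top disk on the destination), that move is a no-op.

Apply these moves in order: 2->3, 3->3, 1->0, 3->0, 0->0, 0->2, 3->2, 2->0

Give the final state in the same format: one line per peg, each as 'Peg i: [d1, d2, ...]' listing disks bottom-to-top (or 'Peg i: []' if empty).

After move 1 (2->3):
Peg 0: [4]
Peg 1: [2]
Peg 2: []
Peg 3: [3, 1]

After move 2 (3->3):
Peg 0: [4]
Peg 1: [2]
Peg 2: []
Peg 3: [3, 1]

After move 3 (1->0):
Peg 0: [4, 2]
Peg 1: []
Peg 2: []
Peg 3: [3, 1]

After move 4 (3->0):
Peg 0: [4, 2, 1]
Peg 1: []
Peg 2: []
Peg 3: [3]

After move 5 (0->0):
Peg 0: [4, 2, 1]
Peg 1: []
Peg 2: []
Peg 3: [3]

After move 6 (0->2):
Peg 0: [4, 2]
Peg 1: []
Peg 2: [1]
Peg 3: [3]

After move 7 (3->2):
Peg 0: [4, 2]
Peg 1: []
Peg 2: [1]
Peg 3: [3]

After move 8 (2->0):
Peg 0: [4, 2, 1]
Peg 1: []
Peg 2: []
Peg 3: [3]

Answer: Peg 0: [4, 2, 1]
Peg 1: []
Peg 2: []
Peg 3: [3]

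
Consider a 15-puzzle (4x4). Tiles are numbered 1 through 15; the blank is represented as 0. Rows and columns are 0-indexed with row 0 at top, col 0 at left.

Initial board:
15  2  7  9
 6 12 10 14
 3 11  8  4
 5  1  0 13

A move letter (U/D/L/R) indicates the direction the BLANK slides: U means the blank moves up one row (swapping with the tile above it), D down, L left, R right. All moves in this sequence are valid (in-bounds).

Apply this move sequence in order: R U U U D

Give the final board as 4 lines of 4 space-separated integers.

After move 1 (R):
15  2  7  9
 6 12 10 14
 3 11  8  4
 5  1 13  0

After move 2 (U):
15  2  7  9
 6 12 10 14
 3 11  8  0
 5  1 13  4

After move 3 (U):
15  2  7  9
 6 12 10  0
 3 11  8 14
 5  1 13  4

After move 4 (U):
15  2  7  0
 6 12 10  9
 3 11  8 14
 5  1 13  4

After move 5 (D):
15  2  7  9
 6 12 10  0
 3 11  8 14
 5  1 13  4

Answer: 15  2  7  9
 6 12 10  0
 3 11  8 14
 5  1 13  4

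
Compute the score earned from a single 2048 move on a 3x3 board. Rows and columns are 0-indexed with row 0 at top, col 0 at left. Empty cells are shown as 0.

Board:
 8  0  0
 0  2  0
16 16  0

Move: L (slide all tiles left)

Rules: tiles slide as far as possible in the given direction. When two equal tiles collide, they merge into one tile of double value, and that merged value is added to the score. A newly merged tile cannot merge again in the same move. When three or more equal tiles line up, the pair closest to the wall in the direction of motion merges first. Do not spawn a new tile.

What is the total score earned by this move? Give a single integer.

Answer: 32

Derivation:
Slide left:
row 0: [8, 0, 0] -> [8, 0, 0]  score +0 (running 0)
row 1: [0, 2, 0] -> [2, 0, 0]  score +0 (running 0)
row 2: [16, 16, 0] -> [32, 0, 0]  score +32 (running 32)
Board after move:
 8  0  0
 2  0  0
32  0  0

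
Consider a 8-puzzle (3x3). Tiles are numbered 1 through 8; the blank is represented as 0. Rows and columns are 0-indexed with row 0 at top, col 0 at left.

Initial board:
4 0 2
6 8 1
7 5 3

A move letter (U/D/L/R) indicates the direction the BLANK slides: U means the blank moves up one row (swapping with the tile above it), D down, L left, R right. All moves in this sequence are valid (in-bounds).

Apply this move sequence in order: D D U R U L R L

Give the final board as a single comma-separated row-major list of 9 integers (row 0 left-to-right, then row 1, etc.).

Answer: 4, 0, 8, 6, 1, 2, 7, 5, 3

Derivation:
After move 1 (D):
4 8 2
6 0 1
7 5 3

After move 2 (D):
4 8 2
6 5 1
7 0 3

After move 3 (U):
4 8 2
6 0 1
7 5 3

After move 4 (R):
4 8 2
6 1 0
7 5 3

After move 5 (U):
4 8 0
6 1 2
7 5 3

After move 6 (L):
4 0 8
6 1 2
7 5 3

After move 7 (R):
4 8 0
6 1 2
7 5 3

After move 8 (L):
4 0 8
6 1 2
7 5 3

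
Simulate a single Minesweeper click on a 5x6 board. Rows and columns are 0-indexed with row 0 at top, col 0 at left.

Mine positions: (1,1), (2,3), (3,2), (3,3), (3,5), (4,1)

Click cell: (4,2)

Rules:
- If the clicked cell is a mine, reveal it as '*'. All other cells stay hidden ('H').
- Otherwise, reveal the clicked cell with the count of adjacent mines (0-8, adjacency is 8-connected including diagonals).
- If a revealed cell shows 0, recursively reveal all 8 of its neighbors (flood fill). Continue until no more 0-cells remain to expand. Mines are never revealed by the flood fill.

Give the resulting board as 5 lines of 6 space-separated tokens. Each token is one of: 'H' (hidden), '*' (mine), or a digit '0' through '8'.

H H H H H H
H H H H H H
H H H H H H
H H H H H H
H H 3 H H H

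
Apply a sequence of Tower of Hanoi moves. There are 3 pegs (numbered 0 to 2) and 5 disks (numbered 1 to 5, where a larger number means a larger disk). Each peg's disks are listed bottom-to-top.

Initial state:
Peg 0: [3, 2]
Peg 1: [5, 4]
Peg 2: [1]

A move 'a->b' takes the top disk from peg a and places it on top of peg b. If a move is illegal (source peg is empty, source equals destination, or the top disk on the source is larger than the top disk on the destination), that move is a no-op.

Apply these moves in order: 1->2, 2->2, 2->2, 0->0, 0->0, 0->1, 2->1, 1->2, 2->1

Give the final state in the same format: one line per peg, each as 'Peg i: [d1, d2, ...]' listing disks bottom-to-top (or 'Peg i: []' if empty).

After move 1 (1->2):
Peg 0: [3, 2]
Peg 1: [5, 4]
Peg 2: [1]

After move 2 (2->2):
Peg 0: [3, 2]
Peg 1: [5, 4]
Peg 2: [1]

After move 3 (2->2):
Peg 0: [3, 2]
Peg 1: [5, 4]
Peg 2: [1]

After move 4 (0->0):
Peg 0: [3, 2]
Peg 1: [5, 4]
Peg 2: [1]

After move 5 (0->0):
Peg 0: [3, 2]
Peg 1: [5, 4]
Peg 2: [1]

After move 6 (0->1):
Peg 0: [3]
Peg 1: [5, 4, 2]
Peg 2: [1]

After move 7 (2->1):
Peg 0: [3]
Peg 1: [5, 4, 2, 1]
Peg 2: []

After move 8 (1->2):
Peg 0: [3]
Peg 1: [5, 4, 2]
Peg 2: [1]

After move 9 (2->1):
Peg 0: [3]
Peg 1: [5, 4, 2, 1]
Peg 2: []

Answer: Peg 0: [3]
Peg 1: [5, 4, 2, 1]
Peg 2: []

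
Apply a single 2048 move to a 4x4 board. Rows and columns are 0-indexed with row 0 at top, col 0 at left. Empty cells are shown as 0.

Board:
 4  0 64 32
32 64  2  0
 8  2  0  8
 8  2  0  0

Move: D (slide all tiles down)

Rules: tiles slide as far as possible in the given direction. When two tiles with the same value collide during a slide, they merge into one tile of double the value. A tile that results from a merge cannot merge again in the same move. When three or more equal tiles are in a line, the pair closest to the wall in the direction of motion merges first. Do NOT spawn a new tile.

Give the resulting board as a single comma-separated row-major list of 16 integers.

Answer: 0, 0, 0, 0, 4, 0, 0, 0, 32, 64, 64, 32, 16, 4, 2, 8

Derivation:
Slide down:
col 0: [4, 32, 8, 8] -> [0, 4, 32, 16]
col 1: [0, 64, 2, 2] -> [0, 0, 64, 4]
col 2: [64, 2, 0, 0] -> [0, 0, 64, 2]
col 3: [32, 0, 8, 0] -> [0, 0, 32, 8]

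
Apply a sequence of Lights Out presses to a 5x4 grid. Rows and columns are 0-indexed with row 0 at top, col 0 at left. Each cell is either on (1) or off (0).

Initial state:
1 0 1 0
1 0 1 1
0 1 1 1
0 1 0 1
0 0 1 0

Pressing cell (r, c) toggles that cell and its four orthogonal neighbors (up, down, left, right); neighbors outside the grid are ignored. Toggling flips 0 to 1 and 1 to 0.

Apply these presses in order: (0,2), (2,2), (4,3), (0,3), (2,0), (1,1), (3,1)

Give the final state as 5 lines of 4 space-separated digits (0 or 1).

Answer: 1 0 1 0
1 1 0 0
1 1 0 0
0 0 0 0
0 1 0 1

Derivation:
After press 1 at (0,2):
1 1 0 1
1 0 0 1
0 1 1 1
0 1 0 1
0 0 1 0

After press 2 at (2,2):
1 1 0 1
1 0 1 1
0 0 0 0
0 1 1 1
0 0 1 0

After press 3 at (4,3):
1 1 0 1
1 0 1 1
0 0 0 0
0 1 1 0
0 0 0 1

After press 4 at (0,3):
1 1 1 0
1 0 1 0
0 0 0 0
0 1 1 0
0 0 0 1

After press 5 at (2,0):
1 1 1 0
0 0 1 0
1 1 0 0
1 1 1 0
0 0 0 1

After press 6 at (1,1):
1 0 1 0
1 1 0 0
1 0 0 0
1 1 1 0
0 0 0 1

After press 7 at (3,1):
1 0 1 0
1 1 0 0
1 1 0 0
0 0 0 0
0 1 0 1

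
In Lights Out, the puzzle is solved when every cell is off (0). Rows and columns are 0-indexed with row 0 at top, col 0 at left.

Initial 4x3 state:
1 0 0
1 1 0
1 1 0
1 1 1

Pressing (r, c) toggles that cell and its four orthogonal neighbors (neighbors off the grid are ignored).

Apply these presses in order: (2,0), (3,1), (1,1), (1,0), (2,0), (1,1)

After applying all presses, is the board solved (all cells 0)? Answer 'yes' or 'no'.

Answer: yes

Derivation:
After press 1 at (2,0):
1 0 0
0 1 0
0 0 0
0 1 1

After press 2 at (3,1):
1 0 0
0 1 0
0 1 0
1 0 0

After press 3 at (1,1):
1 1 0
1 0 1
0 0 0
1 0 0

After press 4 at (1,0):
0 1 0
0 1 1
1 0 0
1 0 0

After press 5 at (2,0):
0 1 0
1 1 1
0 1 0
0 0 0

After press 6 at (1,1):
0 0 0
0 0 0
0 0 0
0 0 0

Lights still on: 0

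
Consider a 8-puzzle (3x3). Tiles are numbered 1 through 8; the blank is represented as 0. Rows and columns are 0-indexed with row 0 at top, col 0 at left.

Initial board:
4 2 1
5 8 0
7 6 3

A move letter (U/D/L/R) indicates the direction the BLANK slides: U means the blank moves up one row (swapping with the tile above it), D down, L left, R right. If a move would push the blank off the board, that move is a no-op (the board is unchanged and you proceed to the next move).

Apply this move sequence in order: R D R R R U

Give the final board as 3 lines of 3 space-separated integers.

Answer: 4 2 1
5 8 0
7 6 3

Derivation:
After move 1 (R):
4 2 1
5 8 0
7 6 3

After move 2 (D):
4 2 1
5 8 3
7 6 0

After move 3 (R):
4 2 1
5 8 3
7 6 0

After move 4 (R):
4 2 1
5 8 3
7 6 0

After move 5 (R):
4 2 1
5 8 3
7 6 0

After move 6 (U):
4 2 1
5 8 0
7 6 3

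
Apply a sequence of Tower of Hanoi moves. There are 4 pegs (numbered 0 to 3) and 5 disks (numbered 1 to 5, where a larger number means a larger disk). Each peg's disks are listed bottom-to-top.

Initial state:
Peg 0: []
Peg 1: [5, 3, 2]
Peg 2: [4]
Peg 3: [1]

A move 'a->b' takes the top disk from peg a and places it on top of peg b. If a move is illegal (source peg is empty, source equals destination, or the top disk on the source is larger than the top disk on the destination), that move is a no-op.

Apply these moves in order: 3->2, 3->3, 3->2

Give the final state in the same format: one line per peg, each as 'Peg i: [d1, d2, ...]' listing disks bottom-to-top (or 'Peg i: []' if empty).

After move 1 (3->2):
Peg 0: []
Peg 1: [5, 3, 2]
Peg 2: [4, 1]
Peg 3: []

After move 2 (3->3):
Peg 0: []
Peg 1: [5, 3, 2]
Peg 2: [4, 1]
Peg 3: []

After move 3 (3->2):
Peg 0: []
Peg 1: [5, 3, 2]
Peg 2: [4, 1]
Peg 3: []

Answer: Peg 0: []
Peg 1: [5, 3, 2]
Peg 2: [4, 1]
Peg 3: []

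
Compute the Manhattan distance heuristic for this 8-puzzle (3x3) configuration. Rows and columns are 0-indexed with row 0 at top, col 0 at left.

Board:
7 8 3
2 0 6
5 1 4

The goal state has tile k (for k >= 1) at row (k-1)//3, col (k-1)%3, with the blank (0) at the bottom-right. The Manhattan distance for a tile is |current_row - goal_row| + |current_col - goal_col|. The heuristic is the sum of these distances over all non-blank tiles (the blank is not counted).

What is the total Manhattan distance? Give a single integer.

Tile 7: at (0,0), goal (2,0), distance |0-2|+|0-0| = 2
Tile 8: at (0,1), goal (2,1), distance |0-2|+|1-1| = 2
Tile 3: at (0,2), goal (0,2), distance |0-0|+|2-2| = 0
Tile 2: at (1,0), goal (0,1), distance |1-0|+|0-1| = 2
Tile 6: at (1,2), goal (1,2), distance |1-1|+|2-2| = 0
Tile 5: at (2,0), goal (1,1), distance |2-1|+|0-1| = 2
Tile 1: at (2,1), goal (0,0), distance |2-0|+|1-0| = 3
Tile 4: at (2,2), goal (1,0), distance |2-1|+|2-0| = 3
Sum: 2 + 2 + 0 + 2 + 0 + 2 + 3 + 3 = 14

Answer: 14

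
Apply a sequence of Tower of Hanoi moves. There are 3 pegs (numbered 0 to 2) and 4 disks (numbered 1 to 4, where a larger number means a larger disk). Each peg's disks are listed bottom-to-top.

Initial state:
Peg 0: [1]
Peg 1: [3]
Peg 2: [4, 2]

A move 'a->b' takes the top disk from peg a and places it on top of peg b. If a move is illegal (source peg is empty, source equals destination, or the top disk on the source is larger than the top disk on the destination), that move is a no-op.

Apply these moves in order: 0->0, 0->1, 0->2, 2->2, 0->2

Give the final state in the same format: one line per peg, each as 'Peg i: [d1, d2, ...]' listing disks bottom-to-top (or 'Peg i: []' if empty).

Answer: Peg 0: []
Peg 1: [3, 1]
Peg 2: [4, 2]

Derivation:
After move 1 (0->0):
Peg 0: [1]
Peg 1: [3]
Peg 2: [4, 2]

After move 2 (0->1):
Peg 0: []
Peg 1: [3, 1]
Peg 2: [4, 2]

After move 3 (0->2):
Peg 0: []
Peg 1: [3, 1]
Peg 2: [4, 2]

After move 4 (2->2):
Peg 0: []
Peg 1: [3, 1]
Peg 2: [4, 2]

After move 5 (0->2):
Peg 0: []
Peg 1: [3, 1]
Peg 2: [4, 2]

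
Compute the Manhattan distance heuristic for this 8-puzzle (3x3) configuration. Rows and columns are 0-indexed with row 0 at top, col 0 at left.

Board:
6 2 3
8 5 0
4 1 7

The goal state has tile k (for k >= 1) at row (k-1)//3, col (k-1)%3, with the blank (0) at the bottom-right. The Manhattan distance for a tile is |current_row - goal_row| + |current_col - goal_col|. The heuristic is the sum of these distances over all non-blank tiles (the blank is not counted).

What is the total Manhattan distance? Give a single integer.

Tile 6: (0,0)->(1,2) = 3
Tile 2: (0,1)->(0,1) = 0
Tile 3: (0,2)->(0,2) = 0
Tile 8: (1,0)->(2,1) = 2
Tile 5: (1,1)->(1,1) = 0
Tile 4: (2,0)->(1,0) = 1
Tile 1: (2,1)->(0,0) = 3
Tile 7: (2,2)->(2,0) = 2
Sum: 3 + 0 + 0 + 2 + 0 + 1 + 3 + 2 = 11

Answer: 11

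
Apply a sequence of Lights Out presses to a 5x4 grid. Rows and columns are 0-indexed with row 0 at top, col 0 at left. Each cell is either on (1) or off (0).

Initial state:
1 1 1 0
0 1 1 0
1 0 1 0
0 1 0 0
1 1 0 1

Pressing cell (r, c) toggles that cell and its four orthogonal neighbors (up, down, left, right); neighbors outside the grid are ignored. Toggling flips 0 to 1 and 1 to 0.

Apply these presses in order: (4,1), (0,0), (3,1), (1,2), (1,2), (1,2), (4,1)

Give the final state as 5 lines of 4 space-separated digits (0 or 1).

After press 1 at (4,1):
1 1 1 0
0 1 1 0
1 0 1 0
0 0 0 0
0 0 1 1

After press 2 at (0,0):
0 0 1 0
1 1 1 0
1 0 1 0
0 0 0 0
0 0 1 1

After press 3 at (3,1):
0 0 1 0
1 1 1 0
1 1 1 0
1 1 1 0
0 1 1 1

After press 4 at (1,2):
0 0 0 0
1 0 0 1
1 1 0 0
1 1 1 0
0 1 1 1

After press 5 at (1,2):
0 0 1 0
1 1 1 0
1 1 1 0
1 1 1 0
0 1 1 1

After press 6 at (1,2):
0 0 0 0
1 0 0 1
1 1 0 0
1 1 1 0
0 1 1 1

After press 7 at (4,1):
0 0 0 0
1 0 0 1
1 1 0 0
1 0 1 0
1 0 0 1

Answer: 0 0 0 0
1 0 0 1
1 1 0 0
1 0 1 0
1 0 0 1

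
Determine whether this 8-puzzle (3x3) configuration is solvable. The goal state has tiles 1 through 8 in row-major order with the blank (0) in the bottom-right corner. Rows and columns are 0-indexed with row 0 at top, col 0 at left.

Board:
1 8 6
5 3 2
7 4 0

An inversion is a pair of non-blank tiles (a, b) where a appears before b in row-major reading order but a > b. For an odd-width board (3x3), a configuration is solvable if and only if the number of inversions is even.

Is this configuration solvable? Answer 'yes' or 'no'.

Answer: no

Derivation:
Inversions (pairs i<j in row-major order where tile[i] > tile[j] > 0): 15
15 is odd, so the puzzle is not solvable.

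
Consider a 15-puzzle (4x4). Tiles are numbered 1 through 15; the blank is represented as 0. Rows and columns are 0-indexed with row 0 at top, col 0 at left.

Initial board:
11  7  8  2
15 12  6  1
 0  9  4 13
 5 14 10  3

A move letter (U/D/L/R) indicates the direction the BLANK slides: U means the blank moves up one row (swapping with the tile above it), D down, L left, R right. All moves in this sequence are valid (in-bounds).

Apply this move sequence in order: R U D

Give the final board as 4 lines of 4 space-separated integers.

Answer: 11  7  8  2
15 12  6  1
 9  0  4 13
 5 14 10  3

Derivation:
After move 1 (R):
11  7  8  2
15 12  6  1
 9  0  4 13
 5 14 10  3

After move 2 (U):
11  7  8  2
15  0  6  1
 9 12  4 13
 5 14 10  3

After move 3 (D):
11  7  8  2
15 12  6  1
 9  0  4 13
 5 14 10  3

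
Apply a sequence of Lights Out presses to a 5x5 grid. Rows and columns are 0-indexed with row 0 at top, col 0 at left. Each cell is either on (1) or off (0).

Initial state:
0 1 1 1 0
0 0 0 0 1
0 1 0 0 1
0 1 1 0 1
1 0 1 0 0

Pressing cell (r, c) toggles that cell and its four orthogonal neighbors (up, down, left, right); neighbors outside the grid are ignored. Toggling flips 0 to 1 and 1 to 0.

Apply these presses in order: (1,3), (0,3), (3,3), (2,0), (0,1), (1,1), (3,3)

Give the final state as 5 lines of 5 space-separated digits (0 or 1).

After press 1 at (1,3):
0 1 1 0 0
0 0 1 1 0
0 1 0 1 1
0 1 1 0 1
1 0 1 0 0

After press 2 at (0,3):
0 1 0 1 1
0 0 1 0 0
0 1 0 1 1
0 1 1 0 1
1 0 1 0 0

After press 3 at (3,3):
0 1 0 1 1
0 0 1 0 0
0 1 0 0 1
0 1 0 1 0
1 0 1 1 0

After press 4 at (2,0):
0 1 0 1 1
1 0 1 0 0
1 0 0 0 1
1 1 0 1 0
1 0 1 1 0

After press 5 at (0,1):
1 0 1 1 1
1 1 1 0 0
1 0 0 0 1
1 1 0 1 0
1 0 1 1 0

After press 6 at (1,1):
1 1 1 1 1
0 0 0 0 0
1 1 0 0 1
1 1 0 1 0
1 0 1 1 0

After press 7 at (3,3):
1 1 1 1 1
0 0 0 0 0
1 1 0 1 1
1 1 1 0 1
1 0 1 0 0

Answer: 1 1 1 1 1
0 0 0 0 0
1 1 0 1 1
1 1 1 0 1
1 0 1 0 0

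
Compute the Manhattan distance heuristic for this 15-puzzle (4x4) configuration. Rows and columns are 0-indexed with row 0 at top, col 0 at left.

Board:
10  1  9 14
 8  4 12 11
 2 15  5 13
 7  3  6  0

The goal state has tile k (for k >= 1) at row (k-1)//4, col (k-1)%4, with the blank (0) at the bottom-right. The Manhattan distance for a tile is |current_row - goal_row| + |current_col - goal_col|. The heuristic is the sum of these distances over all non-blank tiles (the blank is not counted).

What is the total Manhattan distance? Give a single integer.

Tile 10: at (0,0), goal (2,1), distance |0-2|+|0-1| = 3
Tile 1: at (0,1), goal (0,0), distance |0-0|+|1-0| = 1
Tile 9: at (0,2), goal (2,0), distance |0-2|+|2-0| = 4
Tile 14: at (0,3), goal (3,1), distance |0-3|+|3-1| = 5
Tile 8: at (1,0), goal (1,3), distance |1-1|+|0-3| = 3
Tile 4: at (1,1), goal (0,3), distance |1-0|+|1-3| = 3
Tile 12: at (1,2), goal (2,3), distance |1-2|+|2-3| = 2
Tile 11: at (1,3), goal (2,2), distance |1-2|+|3-2| = 2
Tile 2: at (2,0), goal (0,1), distance |2-0|+|0-1| = 3
Tile 15: at (2,1), goal (3,2), distance |2-3|+|1-2| = 2
Tile 5: at (2,2), goal (1,0), distance |2-1|+|2-0| = 3
Tile 13: at (2,3), goal (3,0), distance |2-3|+|3-0| = 4
Tile 7: at (3,0), goal (1,2), distance |3-1|+|0-2| = 4
Tile 3: at (3,1), goal (0,2), distance |3-0|+|1-2| = 4
Tile 6: at (3,2), goal (1,1), distance |3-1|+|2-1| = 3
Sum: 3 + 1 + 4 + 5 + 3 + 3 + 2 + 2 + 3 + 2 + 3 + 4 + 4 + 4 + 3 = 46

Answer: 46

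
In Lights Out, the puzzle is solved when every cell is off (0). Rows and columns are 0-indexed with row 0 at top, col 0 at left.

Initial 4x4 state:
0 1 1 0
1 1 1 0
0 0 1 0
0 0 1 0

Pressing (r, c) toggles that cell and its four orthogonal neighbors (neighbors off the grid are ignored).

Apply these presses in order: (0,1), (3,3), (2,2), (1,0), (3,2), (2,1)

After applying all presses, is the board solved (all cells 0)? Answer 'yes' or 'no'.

Answer: yes

Derivation:
After press 1 at (0,1):
1 0 0 0
1 0 1 0
0 0 1 0
0 0 1 0

After press 2 at (3,3):
1 0 0 0
1 0 1 0
0 0 1 1
0 0 0 1

After press 3 at (2,2):
1 0 0 0
1 0 0 0
0 1 0 0
0 0 1 1

After press 4 at (1,0):
0 0 0 0
0 1 0 0
1 1 0 0
0 0 1 1

After press 5 at (3,2):
0 0 0 0
0 1 0 0
1 1 1 0
0 1 0 0

After press 6 at (2,1):
0 0 0 0
0 0 0 0
0 0 0 0
0 0 0 0

Lights still on: 0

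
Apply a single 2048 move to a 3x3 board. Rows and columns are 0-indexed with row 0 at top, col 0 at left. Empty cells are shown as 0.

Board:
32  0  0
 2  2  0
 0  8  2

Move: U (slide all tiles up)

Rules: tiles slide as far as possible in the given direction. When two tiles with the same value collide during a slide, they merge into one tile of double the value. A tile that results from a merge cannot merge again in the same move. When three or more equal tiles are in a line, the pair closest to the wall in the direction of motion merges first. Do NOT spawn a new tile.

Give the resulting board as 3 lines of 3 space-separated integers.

Answer: 32  2  2
 2  8  0
 0  0  0

Derivation:
Slide up:
col 0: [32, 2, 0] -> [32, 2, 0]
col 1: [0, 2, 8] -> [2, 8, 0]
col 2: [0, 0, 2] -> [2, 0, 0]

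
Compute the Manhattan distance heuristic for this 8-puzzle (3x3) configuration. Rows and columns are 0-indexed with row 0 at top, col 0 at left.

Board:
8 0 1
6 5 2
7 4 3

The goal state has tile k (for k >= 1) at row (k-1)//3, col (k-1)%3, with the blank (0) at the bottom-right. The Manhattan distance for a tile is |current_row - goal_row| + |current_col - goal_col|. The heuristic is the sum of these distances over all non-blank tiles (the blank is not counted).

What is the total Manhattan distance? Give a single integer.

Answer: 13

Derivation:
Tile 8: at (0,0), goal (2,1), distance |0-2|+|0-1| = 3
Tile 1: at (0,2), goal (0,0), distance |0-0|+|2-0| = 2
Tile 6: at (1,0), goal (1,2), distance |1-1|+|0-2| = 2
Tile 5: at (1,1), goal (1,1), distance |1-1|+|1-1| = 0
Tile 2: at (1,2), goal (0,1), distance |1-0|+|2-1| = 2
Tile 7: at (2,0), goal (2,0), distance |2-2|+|0-0| = 0
Tile 4: at (2,1), goal (1,0), distance |2-1|+|1-0| = 2
Tile 3: at (2,2), goal (0,2), distance |2-0|+|2-2| = 2
Sum: 3 + 2 + 2 + 0 + 2 + 0 + 2 + 2 = 13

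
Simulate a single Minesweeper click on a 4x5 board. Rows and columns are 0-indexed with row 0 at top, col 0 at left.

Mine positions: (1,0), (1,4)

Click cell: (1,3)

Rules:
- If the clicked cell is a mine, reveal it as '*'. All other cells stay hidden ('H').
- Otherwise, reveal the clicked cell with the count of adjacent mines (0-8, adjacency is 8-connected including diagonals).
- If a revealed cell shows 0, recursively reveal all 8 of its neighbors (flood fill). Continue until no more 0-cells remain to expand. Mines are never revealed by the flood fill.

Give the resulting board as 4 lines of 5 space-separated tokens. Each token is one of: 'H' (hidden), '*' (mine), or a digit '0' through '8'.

H H H H H
H H H 1 H
H H H H H
H H H H H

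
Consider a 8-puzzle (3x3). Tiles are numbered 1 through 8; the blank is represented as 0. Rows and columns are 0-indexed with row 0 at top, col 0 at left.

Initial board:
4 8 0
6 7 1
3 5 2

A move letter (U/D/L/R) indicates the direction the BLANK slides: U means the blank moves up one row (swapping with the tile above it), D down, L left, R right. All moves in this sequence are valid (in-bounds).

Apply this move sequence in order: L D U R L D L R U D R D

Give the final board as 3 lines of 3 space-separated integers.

Answer: 4 7 8
6 1 2
3 5 0

Derivation:
After move 1 (L):
4 0 8
6 7 1
3 5 2

After move 2 (D):
4 7 8
6 0 1
3 5 2

After move 3 (U):
4 0 8
6 7 1
3 5 2

After move 4 (R):
4 8 0
6 7 1
3 5 2

After move 5 (L):
4 0 8
6 7 1
3 5 2

After move 6 (D):
4 7 8
6 0 1
3 5 2

After move 7 (L):
4 7 8
0 6 1
3 5 2

After move 8 (R):
4 7 8
6 0 1
3 5 2

After move 9 (U):
4 0 8
6 7 1
3 5 2

After move 10 (D):
4 7 8
6 0 1
3 5 2

After move 11 (R):
4 7 8
6 1 0
3 5 2

After move 12 (D):
4 7 8
6 1 2
3 5 0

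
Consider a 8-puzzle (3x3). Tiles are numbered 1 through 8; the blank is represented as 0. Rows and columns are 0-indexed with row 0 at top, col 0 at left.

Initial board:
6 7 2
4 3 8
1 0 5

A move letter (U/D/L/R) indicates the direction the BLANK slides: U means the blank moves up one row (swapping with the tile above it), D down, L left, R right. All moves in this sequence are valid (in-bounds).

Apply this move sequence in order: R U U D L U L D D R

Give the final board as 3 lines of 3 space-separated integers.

Answer: 4 6 2
1 7 3
5 0 8

Derivation:
After move 1 (R):
6 7 2
4 3 8
1 5 0

After move 2 (U):
6 7 2
4 3 0
1 5 8

After move 3 (U):
6 7 0
4 3 2
1 5 8

After move 4 (D):
6 7 2
4 3 0
1 5 8

After move 5 (L):
6 7 2
4 0 3
1 5 8

After move 6 (U):
6 0 2
4 7 3
1 5 8

After move 7 (L):
0 6 2
4 7 3
1 5 8

After move 8 (D):
4 6 2
0 7 3
1 5 8

After move 9 (D):
4 6 2
1 7 3
0 5 8

After move 10 (R):
4 6 2
1 7 3
5 0 8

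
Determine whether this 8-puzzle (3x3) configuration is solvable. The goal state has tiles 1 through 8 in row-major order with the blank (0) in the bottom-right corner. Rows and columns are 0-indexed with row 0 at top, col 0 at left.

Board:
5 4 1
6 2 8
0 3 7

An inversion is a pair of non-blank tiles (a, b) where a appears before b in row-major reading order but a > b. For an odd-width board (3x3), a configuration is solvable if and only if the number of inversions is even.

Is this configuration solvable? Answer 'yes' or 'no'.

Answer: no

Derivation:
Inversions (pairs i<j in row-major order where tile[i] > tile[j] > 0): 11
11 is odd, so the puzzle is not solvable.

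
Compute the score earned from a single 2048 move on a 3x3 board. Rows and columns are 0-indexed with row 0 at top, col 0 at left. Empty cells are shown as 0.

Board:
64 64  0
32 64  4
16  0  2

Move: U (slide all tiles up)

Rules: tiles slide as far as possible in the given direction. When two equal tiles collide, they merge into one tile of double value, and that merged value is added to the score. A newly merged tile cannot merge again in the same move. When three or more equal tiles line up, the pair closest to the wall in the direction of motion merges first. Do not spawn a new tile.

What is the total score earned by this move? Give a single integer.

Slide up:
col 0: [64, 32, 16] -> [64, 32, 16]  score +0 (running 0)
col 1: [64, 64, 0] -> [128, 0, 0]  score +128 (running 128)
col 2: [0, 4, 2] -> [4, 2, 0]  score +0 (running 128)
Board after move:
 64 128   4
 32   0   2
 16   0   0

Answer: 128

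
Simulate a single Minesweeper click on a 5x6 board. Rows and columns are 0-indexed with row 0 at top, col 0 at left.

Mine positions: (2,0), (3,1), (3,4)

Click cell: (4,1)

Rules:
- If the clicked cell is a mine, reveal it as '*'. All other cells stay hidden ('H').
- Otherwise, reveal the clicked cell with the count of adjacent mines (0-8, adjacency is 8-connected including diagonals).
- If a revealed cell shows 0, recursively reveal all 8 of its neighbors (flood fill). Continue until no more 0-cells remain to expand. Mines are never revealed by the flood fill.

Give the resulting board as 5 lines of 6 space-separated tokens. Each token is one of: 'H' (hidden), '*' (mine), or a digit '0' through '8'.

H H H H H H
H H H H H H
H H H H H H
H H H H H H
H 1 H H H H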